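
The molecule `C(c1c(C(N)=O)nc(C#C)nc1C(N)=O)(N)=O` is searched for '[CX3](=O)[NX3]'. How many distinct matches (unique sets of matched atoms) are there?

3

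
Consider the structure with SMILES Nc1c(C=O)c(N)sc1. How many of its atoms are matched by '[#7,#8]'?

3

The query [#7,#8] means: nitrogen or oxygen (comma = OR).
Check the 9 heavy atoms by environment: 1× s (aromatic) → no; 4× c (aromatic) → no; 2× N → match; 1× C → no; 1× O → match.
Summing the matching environments: 2 + 1 = 3 matching atoms.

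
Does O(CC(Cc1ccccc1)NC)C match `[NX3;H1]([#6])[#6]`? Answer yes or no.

The pattern [NX3;H1]([#6])[#6] describes a trivalent nitrogen with one H, bonded to two carbons — a secondary amine.
The molecule carries an N-methylamino group (-NHCH3), whose atoms satisfy every constraint of the query, so the pattern matches.

Yes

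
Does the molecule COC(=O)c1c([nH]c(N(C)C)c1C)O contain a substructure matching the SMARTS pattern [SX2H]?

No

The pattern [SX2H] describes an aliphatic sulfur with two connections, one being H — a thiol.
The closest candidate here is a hydroxyl group (-OH), but it is an -OH, not an -SH. No other fragment satisfies the full query, so there is no match.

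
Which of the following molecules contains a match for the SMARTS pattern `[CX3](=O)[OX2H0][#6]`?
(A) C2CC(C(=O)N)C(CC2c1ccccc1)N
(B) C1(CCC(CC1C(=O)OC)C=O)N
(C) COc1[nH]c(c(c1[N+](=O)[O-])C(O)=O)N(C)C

B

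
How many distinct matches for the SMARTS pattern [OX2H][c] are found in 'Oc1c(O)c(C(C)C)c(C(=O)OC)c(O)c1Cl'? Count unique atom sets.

3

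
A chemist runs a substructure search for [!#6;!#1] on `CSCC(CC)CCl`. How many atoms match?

2

The query [!#6;!#1] means: not carbon and not hydrogen — any heteroatom.
Check the 8 heavy atoms by environment: 6× C → no; 1× Cl → match; 1× S → match.
Summing the matching environments: 1 + 1 = 2 matching atoms.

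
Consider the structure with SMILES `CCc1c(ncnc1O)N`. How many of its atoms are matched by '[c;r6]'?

The query [c;r6] means: aromatic carbon that belongs to a six-membered ring.
Check the 10 heavy atoms by environment: 2× n (aromatic, in 6-ring) → no; 4× c (aromatic, in 6-ring) → match; 1× N (acyclic) → no; 1× O (acyclic) → no; 2× C (acyclic) → no.
That gives 4 matching atoms.

4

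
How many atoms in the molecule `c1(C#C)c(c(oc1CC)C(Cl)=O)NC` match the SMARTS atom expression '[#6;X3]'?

5

Check the 14 heavy atoms by environment: 1× o (aromatic, X2) → no; 4× c (aromatic, X3) → match; 1× C (X3) → match; 1× O (X1) → no; 1× Cl (X1) → no; 2× C (X2) → no; 1× N (X3) → no; 3× C (X4) → no.
Summing the matching environments: 4 + 1 = 5 matching atoms.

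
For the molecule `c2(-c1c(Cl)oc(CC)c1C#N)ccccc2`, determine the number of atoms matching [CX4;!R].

2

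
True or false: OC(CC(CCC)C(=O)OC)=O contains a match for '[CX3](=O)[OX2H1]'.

True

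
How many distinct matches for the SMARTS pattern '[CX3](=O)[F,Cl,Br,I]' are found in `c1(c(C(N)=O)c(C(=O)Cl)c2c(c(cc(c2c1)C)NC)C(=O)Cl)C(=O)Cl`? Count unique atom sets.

3

[CX3](=O)[F,Cl,Br,I] is the SMARTS for an acyl halide: a carbonyl carbon bonded to a halogen.
The molecule carries 3 separate instances of an acyl chloride (-C(=O)Cl) meeting every constraint; each maps to a distinct set of atoms, giving 3 matches.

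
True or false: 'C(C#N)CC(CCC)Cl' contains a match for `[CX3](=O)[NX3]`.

False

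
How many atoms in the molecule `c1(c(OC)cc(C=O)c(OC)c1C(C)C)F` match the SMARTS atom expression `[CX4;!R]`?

5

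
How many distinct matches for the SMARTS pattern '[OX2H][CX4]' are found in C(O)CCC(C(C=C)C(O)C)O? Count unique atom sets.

[OX2H][CX4] is the SMARTS for an aliphatic alcohol: a hydroxyl oxygen bound to an sp3 (X4) carbon.
The molecule carries 3 separate instances of a hydroxyl group (-OH) meeting every constraint; each maps to a distinct set of atoms, giving 3 matches.

3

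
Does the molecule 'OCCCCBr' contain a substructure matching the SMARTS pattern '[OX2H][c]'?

No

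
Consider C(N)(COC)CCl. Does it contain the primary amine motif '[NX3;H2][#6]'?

The pattern [NX3;H2][#6] describes a trivalent nitrogen with two H attached to carbon — a primary amine.
The molecule carries a primary amino group (-NH2), whose atoms satisfy every constraint of the query, so the pattern matches.

Yes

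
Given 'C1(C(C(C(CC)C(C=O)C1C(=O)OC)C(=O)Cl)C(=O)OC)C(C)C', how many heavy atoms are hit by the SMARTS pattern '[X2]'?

2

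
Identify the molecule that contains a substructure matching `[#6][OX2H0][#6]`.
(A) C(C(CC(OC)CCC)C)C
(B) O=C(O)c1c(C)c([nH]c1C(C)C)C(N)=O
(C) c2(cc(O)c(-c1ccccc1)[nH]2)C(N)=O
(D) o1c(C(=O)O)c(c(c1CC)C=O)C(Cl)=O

[#6][OX2H0][#6] describes an aliphatic oxygen bridging two carbons with no H on the oxygen (an ether).
(A) contains a methoxy ether (-OCH3), which satisfies every atom and bond constraint.
(B) has a carboxylic acid group (-C(=O)OH) but the -OH oxygen has H1; the =O is OX1, not OX2.
(C) has a hydroxyl group (-OH) but the oxygen has H1, not H0 bridging two carbons.
(D) has a carboxylic acid group (-C(=O)OH) but the -OH oxygen has H1; the =O is OX1, not OX2.
So the answer is (A).

A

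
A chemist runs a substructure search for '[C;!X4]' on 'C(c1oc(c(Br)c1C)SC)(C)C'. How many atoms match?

0

The query [C;!X4] means: aliphatic carbon that does not have four total connections.
Check the 12 heavy atoms by environment: 1× o (aromatic, X2) → no; 4× c (aromatic, X3) → no; 1× Br (X1) → no; 5× C (X4) → no; 1× S (X2) → no.
No environment satisfies the query, so 0 matching atoms.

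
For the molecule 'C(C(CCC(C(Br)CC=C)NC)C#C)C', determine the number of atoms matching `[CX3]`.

The query [CX3] means: C with X3: aliphatic carbon with exactly 3 total connections.
Check the 15 heavy atoms by environment: 9× C (X4) → no; 1× N (X3) → no; 2× C (X3) → match; 1× Br (X1) → no; 2× C (X2) → no.
That gives 2 matching atoms.

2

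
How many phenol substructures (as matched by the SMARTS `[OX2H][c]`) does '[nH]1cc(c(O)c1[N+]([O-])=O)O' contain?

2

[OX2H][c] is the SMARTS for a phenol: a hydroxyl oxygen attached to an aromatic carbon.
The molecule carries 2 separate instances of a hydroxyl group (-OH) meeting every constraint; each maps to a distinct set of atoms, giving 2 matches.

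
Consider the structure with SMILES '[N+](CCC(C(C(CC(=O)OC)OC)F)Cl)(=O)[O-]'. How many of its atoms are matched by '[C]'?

The query [C] means: uppercase C matches aliphatic (non-aromatic) carbon only.
Check the 17 heavy atoms by environment: 9× C → match; 1× F → no; 1× N (charge +1) → no; 1× O (charge -1) → no; 4× O → no; 1× Cl → no.
That gives 9 matching atoms.

9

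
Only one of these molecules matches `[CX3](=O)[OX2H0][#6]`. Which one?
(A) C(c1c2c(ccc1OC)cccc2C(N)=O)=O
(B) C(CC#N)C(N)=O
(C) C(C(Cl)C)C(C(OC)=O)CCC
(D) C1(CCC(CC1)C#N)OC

C

[CX3](=O)[OX2H0][#6] describes a carbonyl carbon bonded to an oxygen that is itself bonded to carbon (no H on that O) (an ester).
(A) has a primary amide (-C(=O)NH2) but the carbonyl is bonded to N, not to an O-C linkage.
(B) has a primary amide (-C(=O)NH2) but the carbonyl is bonded to N, not to an O-C linkage.
(C) contains a methyl-ester group (-C(=O)OCH3), which satisfies every atom and bond constraint.
(D) has a methoxy ether (-OCH3) but the ether oxygen is not adjacent to a C=O carbon.
So the answer is (C).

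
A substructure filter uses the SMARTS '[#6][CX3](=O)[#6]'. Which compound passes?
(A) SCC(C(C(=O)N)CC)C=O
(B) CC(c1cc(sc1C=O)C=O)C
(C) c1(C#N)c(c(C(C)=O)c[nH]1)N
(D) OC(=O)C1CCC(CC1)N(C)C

C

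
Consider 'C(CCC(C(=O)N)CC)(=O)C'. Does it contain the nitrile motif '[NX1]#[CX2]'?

No

The pattern [NX1]#[CX2] describes a nitrogen triple-bonded to a two-connected carbon — a nitrile.
The closest candidate here is a primary amide (-C(=O)NH2), but the nitrogen is NX3, not NX1. No other fragment satisfies the full query, so there is no match.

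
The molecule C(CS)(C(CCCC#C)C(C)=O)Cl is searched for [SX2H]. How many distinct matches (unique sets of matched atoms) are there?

[SX2H] is the SMARTS for a thiol: an aliphatic sulfur with two connections, one being H.
Exactly one fragment in the molecule meets all constraints, giving 1 match.

1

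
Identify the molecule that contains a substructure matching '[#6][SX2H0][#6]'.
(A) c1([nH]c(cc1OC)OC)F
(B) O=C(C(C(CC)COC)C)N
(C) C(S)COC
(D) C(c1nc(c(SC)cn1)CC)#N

[#6][SX2H0][#6] describes an aliphatic sulfur bridging two carbons with no H on the sulfur (a thioether).
(A) has a methoxy ether (-OCH3) but the bridging atom is O, not S.
(B) has a methoxy ether (-OCH3) but the bridging atom is O, not S.
(C) has a thiol (-SH) but the sulfur has H1, not H0 bridging two carbons.
(D) contains a methylthio ether (-SCH3), which satisfies every atom and bond constraint.
So the answer is (D).

D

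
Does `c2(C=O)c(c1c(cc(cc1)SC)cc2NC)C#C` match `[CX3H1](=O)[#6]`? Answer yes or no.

Yes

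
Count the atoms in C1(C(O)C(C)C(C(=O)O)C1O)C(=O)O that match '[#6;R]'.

Check the 14 heavy atoms by environment: 5× C (in 5-ring) → match; 6× O (acyclic) → no; 3× C (acyclic) → no.
That gives 5 matching atoms.

5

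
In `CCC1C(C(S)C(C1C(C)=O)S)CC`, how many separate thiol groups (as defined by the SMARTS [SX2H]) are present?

2

[SX2H] is the SMARTS for a thiol: an aliphatic sulfur with two connections, one being H.
The molecule carries 2 separate instances of a thiol (-SH) meeting every constraint; each maps to a distinct set of atoms, giving 2 matches.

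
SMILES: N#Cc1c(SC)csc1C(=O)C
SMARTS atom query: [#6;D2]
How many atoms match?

2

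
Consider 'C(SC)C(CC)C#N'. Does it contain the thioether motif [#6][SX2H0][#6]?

Yes

The pattern [#6][SX2H0][#6] describes an aliphatic sulfur bridging two carbons with no H on the sulfur — a thioether.
The molecule carries a methylthio ether (-SCH3), whose atoms satisfy every constraint of the query, so the pattern matches.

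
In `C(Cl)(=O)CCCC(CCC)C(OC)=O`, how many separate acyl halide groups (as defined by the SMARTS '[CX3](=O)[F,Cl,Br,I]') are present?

1

[CX3](=O)[F,Cl,Br,I] is the SMARTS for an acyl halide: a carbonyl carbon bonded to a halogen.
Exactly one fragment in the molecule meets all constraints, giving 1 match.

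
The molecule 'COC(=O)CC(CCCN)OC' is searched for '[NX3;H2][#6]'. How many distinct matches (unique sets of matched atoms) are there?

1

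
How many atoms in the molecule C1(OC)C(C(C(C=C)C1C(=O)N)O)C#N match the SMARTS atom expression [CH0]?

2

The query [CH0] means: aliphatic carbon with no attached hydrogen.
Check the 15 heavy atoms by environment: 6× C (H1) → no; 2× C (H0) → match; 2× O (H0) → no; 1× N (H2) → no; 1× C (H3) → no; 1× C (H2) → no; 1× N (H0) → no; 1× O (H1) → no.
That gives 2 matching atoms.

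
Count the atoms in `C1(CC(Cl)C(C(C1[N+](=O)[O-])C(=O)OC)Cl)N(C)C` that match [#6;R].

6

Check the 18 heavy atoms by environment: 6× C (in 6-ring) → match; 2× Cl (acyclic) → no; 4× C (acyclic) → no; 3× O (acyclic) → no; 1× N (acyclic) → no; 1× N (charge +1, acyclic) → no; 1× O (charge -1, acyclic) → no.
That gives 6 matching atoms.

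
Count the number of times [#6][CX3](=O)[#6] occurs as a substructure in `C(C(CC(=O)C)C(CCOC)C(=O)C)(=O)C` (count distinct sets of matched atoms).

3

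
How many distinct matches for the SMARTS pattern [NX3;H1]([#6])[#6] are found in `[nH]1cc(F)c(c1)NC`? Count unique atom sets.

[NX3;H1]([#6])[#6] is the SMARTS for a secondary amine: a trivalent nitrogen with one H, bonded to two carbons.
Exactly one fragment in the molecule meets all constraints, giving 1 match.

1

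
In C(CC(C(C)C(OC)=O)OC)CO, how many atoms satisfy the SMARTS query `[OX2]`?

3

Check the 13 heavy atoms by environment: 8× C (X4) → no; 3× O (X2) → match; 1× C (X3) → no; 1× O (X1) → no.
That gives 3 matching atoms.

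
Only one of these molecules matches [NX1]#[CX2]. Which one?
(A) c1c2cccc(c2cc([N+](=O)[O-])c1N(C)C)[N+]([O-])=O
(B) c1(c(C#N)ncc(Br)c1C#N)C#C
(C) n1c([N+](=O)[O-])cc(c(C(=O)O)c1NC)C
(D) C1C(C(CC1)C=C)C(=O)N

[NX1]#[CX2] describes a nitrogen triple-bonded to a two-connected carbon (a nitrile).
(A) has a nitro group (-[N+](=O)[O-]) but there is no C#N triple bond.
(B) contains a nitrile (-C#N), which satisfies every atom and bond constraint.
(C) has a nitro group (-[N+](=O)[O-]) but there is no C#N triple bond.
(D) has a primary amide (-C(=O)NH2) but the nitrogen is NX3, not NX1.
So the answer is (B).

B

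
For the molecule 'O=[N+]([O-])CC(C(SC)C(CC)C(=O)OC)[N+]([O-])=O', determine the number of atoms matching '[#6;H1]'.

The query [#6;H1] means: any carbon bearing exactly one hydrogen.
Check the 18 heavy atoms by environment: 2× C (H2) → no; 3× C (H1) → match; 3× C (H3) → no; 1× C (H0) → no; 4× O (H0) → no; 1× S (H0) → no; 2× N (charge +1, H0) → no; 2× O (charge -1, H0) → no.
That gives 3 matching atoms.

3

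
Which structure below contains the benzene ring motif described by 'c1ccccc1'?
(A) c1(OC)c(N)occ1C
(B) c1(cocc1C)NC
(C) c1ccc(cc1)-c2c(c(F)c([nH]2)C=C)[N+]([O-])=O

c1ccccc1 describes six aromatic carbons in a ring (a benzene ring).
(A) has a methyl group (-CH3) but no six-membered all-carbon aromatic ring is present.
(B) has a methyl group (-CH3) but no six-membered all-carbon aromatic ring is present.
(C) contains a phenyl ring, which satisfies every atom and bond constraint.
So the answer is (C).

C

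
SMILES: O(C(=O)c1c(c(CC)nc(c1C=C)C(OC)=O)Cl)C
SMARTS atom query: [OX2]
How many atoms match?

2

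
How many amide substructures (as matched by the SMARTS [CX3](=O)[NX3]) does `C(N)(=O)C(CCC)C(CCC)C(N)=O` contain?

2

[CX3](=O)[NX3] is the SMARTS for an amide: a carbonyl carbon bonded to a trivalent nitrogen.
The molecule carries 2 separate instances of a primary amide (-C(=O)NH2) meeting every constraint; each maps to a distinct set of atoms, giving 2 matches.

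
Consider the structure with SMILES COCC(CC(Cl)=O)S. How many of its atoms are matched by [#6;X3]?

1

Check the 9 heavy atoms by environment: 4× C (X4) → no; 1× O (X2) → no; 1× C (X3) → match; 1× O (X1) → no; 1× Cl (X1) → no; 1× S (X2) → no.
That gives 1 matching atom.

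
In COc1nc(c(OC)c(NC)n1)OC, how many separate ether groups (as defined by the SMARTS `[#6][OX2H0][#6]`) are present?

3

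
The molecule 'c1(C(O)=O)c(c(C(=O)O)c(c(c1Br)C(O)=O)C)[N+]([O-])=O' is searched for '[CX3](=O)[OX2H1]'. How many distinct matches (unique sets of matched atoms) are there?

3

[CX3](=O)[OX2H1] is the SMARTS for a carboxylic acid: an sp2 carbon double-bonded to O and single-bonded to an -OH oxygen.
The molecule carries 3 separate instances of a carboxylic acid group (-C(=O)OH) meeting every constraint; each maps to a distinct set of atoms, giving 3 matches.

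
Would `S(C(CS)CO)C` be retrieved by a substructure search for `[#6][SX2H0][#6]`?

The pattern [#6][SX2H0][#6] describes an aliphatic sulfur bridging two carbons with no H on the sulfur — a thioether.
The molecule carries a methylthio ether (-SCH3), whose atoms satisfy every constraint of the query, so the pattern matches.

Yes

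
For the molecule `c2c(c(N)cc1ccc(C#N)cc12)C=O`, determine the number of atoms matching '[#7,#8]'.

The query [#7,#8] means: nitrogen or oxygen (comma = OR).
Check the 15 heavy atoms by environment: 10× c (aromatic) → no; 2× C → no; 2× N → match; 1× O → match.
Summing the matching environments: 2 + 1 = 3 matching atoms.

3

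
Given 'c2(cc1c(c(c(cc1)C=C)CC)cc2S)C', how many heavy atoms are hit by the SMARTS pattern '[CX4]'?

The query [CX4] means: C with X4: aliphatic carbon with exactly 4 total connections (bonds + H).
Check the 16 heavy atoms by environment: 10× c (aromatic, X3) → no; 2× C (X3) → no; 1× S (X2) → no; 3× C (X4) → match.
That gives 3 matching atoms.

3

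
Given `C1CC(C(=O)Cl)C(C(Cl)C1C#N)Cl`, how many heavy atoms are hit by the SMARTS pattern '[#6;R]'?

6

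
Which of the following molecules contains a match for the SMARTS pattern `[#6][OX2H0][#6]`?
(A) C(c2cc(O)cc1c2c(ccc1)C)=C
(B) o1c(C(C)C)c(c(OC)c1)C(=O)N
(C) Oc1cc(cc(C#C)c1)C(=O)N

B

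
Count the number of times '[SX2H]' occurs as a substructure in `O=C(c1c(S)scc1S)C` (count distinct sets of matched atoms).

[SX2H] is the SMARTS for a thiol: an aliphatic sulfur with two connections, one being H.
The molecule carries 2 separate instances of a thiol (-SH) meeting every constraint; each maps to a distinct set of atoms, giving 2 matches.

2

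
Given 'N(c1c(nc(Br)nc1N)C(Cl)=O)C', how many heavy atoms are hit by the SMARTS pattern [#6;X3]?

5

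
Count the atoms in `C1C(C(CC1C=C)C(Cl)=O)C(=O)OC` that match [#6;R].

5

Check the 14 heavy atoms by environment: 5× C (in 5-ring) → match; 5× C (acyclic) → no; 3× O (acyclic) → no; 1× Cl (acyclic) → no.
That gives 5 matching atoms.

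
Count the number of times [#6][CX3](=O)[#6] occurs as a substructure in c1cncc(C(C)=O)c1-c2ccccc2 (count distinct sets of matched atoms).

[#6][CX3](=O)[#6] is the SMARTS for a ketone: a carbonyl carbon (no H) flanked by two carbons.
Exactly one fragment in the molecule meets all constraints, giving 1 match.

1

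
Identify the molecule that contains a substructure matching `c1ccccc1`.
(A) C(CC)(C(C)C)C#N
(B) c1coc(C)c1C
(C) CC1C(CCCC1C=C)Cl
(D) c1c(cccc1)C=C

c1ccccc1 describes six aromatic carbons in a ring (a benzene ring).
(A) has a methyl group (-CH3) but no six-membered all-carbon aromatic ring is present.
(B) has a methyl group (-CH3) but no six-membered all-carbon aromatic ring is present.
(C) has a methyl group (-CH3) but no six-membered all-carbon aromatic ring is present.
(D) contains the required atom environment, so the pattern matches.
So the answer is (D).

D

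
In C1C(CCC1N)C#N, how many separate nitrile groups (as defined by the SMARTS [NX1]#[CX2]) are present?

1

[NX1]#[CX2] is the SMARTS for a nitrile: a nitrogen triple-bonded to a two-connected carbon.
Exactly one fragment in the molecule meets all constraints, giving 1 match.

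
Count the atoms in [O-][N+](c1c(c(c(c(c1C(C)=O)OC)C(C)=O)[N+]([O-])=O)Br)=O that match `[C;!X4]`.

2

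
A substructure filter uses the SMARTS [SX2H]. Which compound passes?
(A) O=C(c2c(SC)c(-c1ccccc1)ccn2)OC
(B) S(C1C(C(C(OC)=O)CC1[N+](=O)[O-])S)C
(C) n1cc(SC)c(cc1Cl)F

B

[SX2H] describes an aliphatic sulfur with two connections, one being H (a thiol).
(A) has a methylthio ether (-SCH3) but the sulfur has H0 (bonded to two carbons), not H1.
(B) contains a thiol (-SH), which satisfies every atom and bond constraint.
(C) has a methylthio ether (-SCH3) but the sulfur has H0 (bonded to two carbons), not H1.
So the answer is (B).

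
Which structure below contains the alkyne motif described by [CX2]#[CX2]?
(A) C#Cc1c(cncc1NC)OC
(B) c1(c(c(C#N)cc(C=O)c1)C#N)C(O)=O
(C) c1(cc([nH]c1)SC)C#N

A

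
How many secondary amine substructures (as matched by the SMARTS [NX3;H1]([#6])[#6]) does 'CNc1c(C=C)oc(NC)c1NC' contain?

[NX3;H1]([#6])[#6] is the SMARTS for a secondary amine: a trivalent nitrogen with one H, bonded to two carbons.
The molecule carries 3 separate instances of an N-methylamino group (-NHCH3) meeting every constraint; each maps to a distinct set of atoms, giving 3 matches.

3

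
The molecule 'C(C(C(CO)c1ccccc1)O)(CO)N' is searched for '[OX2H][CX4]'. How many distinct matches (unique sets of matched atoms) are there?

[OX2H][CX4] is the SMARTS for an aliphatic alcohol: a hydroxyl oxygen bound to an sp3 (X4) carbon.
The molecule carries 3 separate instances of a hydroxyl group (-OH) meeting every constraint; each maps to a distinct set of atoms, giving 3 matches.

3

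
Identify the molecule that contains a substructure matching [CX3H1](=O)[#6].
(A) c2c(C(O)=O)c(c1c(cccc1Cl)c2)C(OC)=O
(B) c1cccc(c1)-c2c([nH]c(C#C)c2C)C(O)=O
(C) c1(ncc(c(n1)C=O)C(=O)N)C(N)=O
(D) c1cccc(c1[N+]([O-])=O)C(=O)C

C

[CX3H1](=O)[#6] describes an sp2 carbon with one H, double-bonded to O and single-bonded to carbon (an aldehyde).
(A) has a methyl-ester group (-C(=O)OCH3) but the carbonyl carbon has H0, not H1.
(B) has a carboxylic acid group (-C(=O)OH) but the carbonyl carbon has H0 and is bonded to O, not H1.
(C) contains an aldehyde (-CHO), which satisfies every atom and bond constraint.
(D) has an acetyl/ketone group (-C(=O)CH3) but the carbonyl carbon has H0 (two carbon neighbours), not H1.
So the answer is (C).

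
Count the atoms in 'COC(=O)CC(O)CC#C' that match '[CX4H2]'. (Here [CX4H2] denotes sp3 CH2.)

2

The query [CX4H2] means: sp3 carbon (X4) with exactly two hydrogens.
Check the 10 heavy atoms by environment: 2× C (H2, X4) → match; 1× C (H1, X4) → no; 1× C (H0, X2) → no; 1× C (H1, X2) → no; 1× C (H0, X3) → no; 1× O (H0, X1) → no; 1× O (H0, X2) → no; 1× C (H3, X4) → no; 1× O (H1, X2) → no.
That gives 2 matching atoms.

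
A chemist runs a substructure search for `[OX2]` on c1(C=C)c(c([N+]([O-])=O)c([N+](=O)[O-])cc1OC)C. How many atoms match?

1

The query [OX2] means: aliphatic oxygen with two total connections — ether, hydroxyl, or ester single-bond O.
Check the 17 heavy atoms by environment: 6× c (aromatic, X3) → no; 2× N (charge +1, X3) → no; 2× O (charge -1, X1) → no; 2× O (X1) → no; 2× C (X3) → no; 1× O (X2) → match; 2× C (X4) → no.
That gives 1 matching atom.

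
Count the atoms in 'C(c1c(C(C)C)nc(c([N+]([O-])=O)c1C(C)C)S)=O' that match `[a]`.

6

The query [a] means: a matches any aromatic atom.
Check the 18 heavy atoms by environment: 1× n (aromatic) → match; 5× c (aromatic) → match; 7× C → no; 2× O → no; 1× S → no; 1× N (charge +1) → no; 1× O (charge -1) → no.
Summing the matching environments: 1 + 5 = 6 matching atoms.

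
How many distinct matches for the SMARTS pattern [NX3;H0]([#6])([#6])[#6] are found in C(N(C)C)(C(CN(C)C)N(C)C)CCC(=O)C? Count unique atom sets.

3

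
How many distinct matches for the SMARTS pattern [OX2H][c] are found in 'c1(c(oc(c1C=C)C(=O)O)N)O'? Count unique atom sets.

1

[OX2H][c] is the SMARTS for a phenol: a hydroxyl oxygen attached to an aromatic carbon.
Exactly one fragment in the molecule meets all constraints, giving 1 match.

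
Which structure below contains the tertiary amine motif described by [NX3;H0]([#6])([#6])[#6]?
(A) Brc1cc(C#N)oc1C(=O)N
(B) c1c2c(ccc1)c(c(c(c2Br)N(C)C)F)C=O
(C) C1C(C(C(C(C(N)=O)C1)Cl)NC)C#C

[NX3;H0]([#6])([#6])[#6] describes a trivalent nitrogen with no H, bonded to three carbons (a tertiary amine).
(A) has a primary amide (-C(=O)NH2) but the amide nitrogen has H2 and only one carbon neighbour.
(B) contains a dimethylamino group (-N(CH3)2), which satisfies every atom and bond constraint.
(C) has a primary amide (-C(=O)NH2) but the amide nitrogen has H2 and only one carbon neighbour.
So the answer is (B).

B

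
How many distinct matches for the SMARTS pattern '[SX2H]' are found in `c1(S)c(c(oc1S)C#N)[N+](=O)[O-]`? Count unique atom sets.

[SX2H] is the SMARTS for a thiol: an aliphatic sulfur with two connections, one being H.
The molecule carries 2 separate instances of a thiol (-SH) meeting every constraint; each maps to a distinct set of atoms, giving 2 matches.

2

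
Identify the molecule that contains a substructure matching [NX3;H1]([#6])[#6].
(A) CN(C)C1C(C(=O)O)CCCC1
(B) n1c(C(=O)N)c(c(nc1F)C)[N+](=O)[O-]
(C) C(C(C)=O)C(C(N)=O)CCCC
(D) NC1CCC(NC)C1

[NX3;H1]([#6])[#6] describes a trivalent nitrogen with one H, bonded to two carbons (a secondary amine).
(A) has a dimethylamino group (-N(CH3)2) but the nitrogen has H0, not H1.
(B) has a primary amide (-C(=O)NH2) but the -C(=O)NH2 nitrogen has H2, not H1.
(C) has a primary amide (-C(=O)NH2) but the -C(=O)NH2 nitrogen has H2, not H1.
(D) contains an N-methylamino group (-NHCH3), which satisfies every atom and bond constraint.
So the answer is (D).

D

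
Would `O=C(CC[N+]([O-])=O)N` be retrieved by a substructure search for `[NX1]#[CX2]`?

No

The pattern [NX1]#[CX2] describes a nitrogen triple-bonded to a two-connected carbon — a nitrile.
The closest candidate here is a primary amide (-C(=O)NH2), but the nitrogen is NX3, not NX1. No other fragment satisfies the full query, so there is no match.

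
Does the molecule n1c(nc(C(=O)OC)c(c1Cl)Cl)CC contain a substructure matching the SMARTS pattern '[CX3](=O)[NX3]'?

No

The pattern [CX3](=O)[NX3] describes a carbonyl carbon bonded to a trivalent nitrogen — an amide.
The closest candidate here is a methyl-ester group (-C(=O)OCH3), but the carbonyl is bonded to O, not to an NX3 nitrogen. No other fragment satisfies the full query, so there is no match.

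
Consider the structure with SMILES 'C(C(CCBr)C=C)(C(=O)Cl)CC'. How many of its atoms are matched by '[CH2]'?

Check the 12 heavy atoms by environment: 1× C (H3) → no; 4× C (H2) → match; 3× C (H1) → no; 1× Br (H0) → no; 1× C (H0) → no; 1× O (H0) → no; 1× Cl (H0) → no.
That gives 4 matching atoms.

4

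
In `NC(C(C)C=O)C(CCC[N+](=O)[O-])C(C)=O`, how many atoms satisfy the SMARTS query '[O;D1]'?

4

The query [O;D1] means: aliphatic oxygen bonded to exactly one heavy atom.
Check the 16 heavy atoms by environment: 2× C (D1) → no; 4× C (D3) → no; 4× C (D2) → no; 3× O (D1) → match; 1× N (D1) → no; 1× N (charge +1, D3) → no; 1× O (charge -1, D1) → match.
Summing the matching environments: 3 + 1 = 4 matching atoms.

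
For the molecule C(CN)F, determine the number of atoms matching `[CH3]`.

0

Check the 4 heavy atoms by environment: 2× C (H2) → no; 1× F (H0) → no; 1× N (H2) → no.
No environment satisfies the query, so 0 matching atoms.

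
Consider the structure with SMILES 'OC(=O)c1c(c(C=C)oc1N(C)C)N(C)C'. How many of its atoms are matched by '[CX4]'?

4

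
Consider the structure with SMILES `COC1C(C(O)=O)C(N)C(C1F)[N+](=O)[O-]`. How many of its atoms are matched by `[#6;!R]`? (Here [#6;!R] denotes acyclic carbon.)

The query [#6;!R] means: carbon not in any ring.
Check the 15 heavy atoms by environment: 5× C (in 5-ring) → no; 1× N (acyclic) → no; 1× N (charge +1, acyclic) → no; 1× O (charge -1, acyclic) → no; 4× O (acyclic) → no; 2× C (acyclic) → match; 1× F (acyclic) → no.
That gives 2 matching atoms.

2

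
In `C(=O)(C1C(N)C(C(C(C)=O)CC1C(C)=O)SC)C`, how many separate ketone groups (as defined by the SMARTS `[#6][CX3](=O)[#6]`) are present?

3

[#6][CX3](=O)[#6] is the SMARTS for a ketone: a carbonyl carbon (no H) flanked by two carbons.
The molecule carries 3 separate instances of an acetyl/ketone group (-C(=O)CH3) meeting every constraint; each maps to a distinct set of atoms, giving 3 matches.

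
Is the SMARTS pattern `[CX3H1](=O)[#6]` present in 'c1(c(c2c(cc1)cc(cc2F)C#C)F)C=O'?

The pattern [CX3H1](=O)[#6] describes an sp2 carbon with one H, double-bonded to O and single-bonded to carbon — an aldehyde.
The molecule carries an aldehyde (-CHO), whose atoms satisfy every constraint of the query, so the pattern matches.

Yes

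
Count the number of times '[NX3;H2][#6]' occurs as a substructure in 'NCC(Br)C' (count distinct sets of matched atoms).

[NX3;H2][#6] is the SMARTS for a primary amine: a trivalent nitrogen with two H attached to carbon.
Exactly one fragment in the molecule meets all constraints, giving 1 match.

1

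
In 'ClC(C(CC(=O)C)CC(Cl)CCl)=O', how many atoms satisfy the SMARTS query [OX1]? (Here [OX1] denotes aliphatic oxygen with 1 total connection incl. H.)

The query [OX1] means: aliphatic oxygen with one total connection — typically a carbonyl =O or an oxide.
Check the 13 heavy atoms by environment: 6× C (X4) → no; 2× C (X3) → no; 2× O (X1) → match; 3× Cl (X1) → no.
That gives 2 matching atoms.

2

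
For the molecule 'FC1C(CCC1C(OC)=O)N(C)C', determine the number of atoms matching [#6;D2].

2

The query [#6;D2] means: any carbon bonded to exactly two heavy atoms.
Check the 13 heavy atoms by environment: 4× C (D3) → no; 2× C (D2) → match; 1× N (D3) → no; 3× C (D1) → no; 1× F (D1) → no; 1× O (D1) → no; 1× O (D2) → no.
That gives 2 matching atoms.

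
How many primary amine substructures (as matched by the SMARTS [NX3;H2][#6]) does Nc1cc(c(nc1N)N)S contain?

3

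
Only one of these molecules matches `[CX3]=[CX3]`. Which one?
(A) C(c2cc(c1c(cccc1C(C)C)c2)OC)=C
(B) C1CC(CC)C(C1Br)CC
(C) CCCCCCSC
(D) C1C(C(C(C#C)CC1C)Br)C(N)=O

A

[CX3]=[CX3] describes a non-aromatic C=C double bond between two sp2 carbons (an alkene).
(A) contains a vinyl group (-CH=CH2), which satisfies every atom and bond constraint.
(B) has an ethyl group (-CH2CH3) but its C-C bond is a single bond between CX4 carbons, not CX3=CX3.
(C) has an ethyl group (-CH2CH3) but its C-C bond is a single bond between CX4 carbons, not CX3=CX3.
(D) has an ethynyl group (-C#CH) but the C-C bond is a triple bond, not a double bond.
So the answer is (A).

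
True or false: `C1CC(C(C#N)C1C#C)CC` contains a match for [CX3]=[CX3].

False

The pattern [CX3]=[CX3] describes a non-aromatic C=C double bond between two sp2 carbons — an alkene.
The closest candidate here is an ethynyl group (-C#CH), but the C-C bond is a triple bond, not a double bond. No other fragment satisfies the full query, so there is no match.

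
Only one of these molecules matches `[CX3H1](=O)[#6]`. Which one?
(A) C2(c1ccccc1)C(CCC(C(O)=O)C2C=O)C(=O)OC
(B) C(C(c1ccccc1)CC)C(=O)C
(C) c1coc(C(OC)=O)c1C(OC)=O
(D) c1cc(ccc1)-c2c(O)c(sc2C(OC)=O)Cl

A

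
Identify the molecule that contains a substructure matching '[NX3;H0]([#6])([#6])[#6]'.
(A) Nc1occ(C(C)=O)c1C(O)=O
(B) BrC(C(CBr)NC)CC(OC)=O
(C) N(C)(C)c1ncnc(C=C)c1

C

[NX3;H0]([#6])([#6])[#6] describes a trivalent nitrogen with no H, bonded to three carbons (a tertiary amine).
(A) has a primary amino group (-NH2) but the nitrogen has H2, not H0 with three carbons.
(B) has an N-methylamino group (-NHCH3) but the nitrogen still has one H (H1), not H0.
(C) contains a dimethylamino group (-N(CH3)2), which satisfies every atom and bond constraint.
So the answer is (C).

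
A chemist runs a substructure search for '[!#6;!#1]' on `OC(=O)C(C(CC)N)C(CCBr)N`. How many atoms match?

5

Check the 13 heavy atoms by environment: 8× C → no; 1× Br → match; 2× N → match; 2× O → match.
Summing the matching environments: 1 + 2 + 2 = 5 matching atoms.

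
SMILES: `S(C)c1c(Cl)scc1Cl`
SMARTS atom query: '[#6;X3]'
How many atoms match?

4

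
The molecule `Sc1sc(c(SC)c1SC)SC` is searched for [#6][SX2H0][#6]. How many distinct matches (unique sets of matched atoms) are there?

[#6][SX2H0][#6] is the SMARTS for a thioether: an aliphatic sulfur bridging two carbons with no H on the sulfur.
The molecule carries 3 separate instances of a methylthio ether (-SCH3) meeting every constraint; each maps to a distinct set of atoms, giving 3 matches.

3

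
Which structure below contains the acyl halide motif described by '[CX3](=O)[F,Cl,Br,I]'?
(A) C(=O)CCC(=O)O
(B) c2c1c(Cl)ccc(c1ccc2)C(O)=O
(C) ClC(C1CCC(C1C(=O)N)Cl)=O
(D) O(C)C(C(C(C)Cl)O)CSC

C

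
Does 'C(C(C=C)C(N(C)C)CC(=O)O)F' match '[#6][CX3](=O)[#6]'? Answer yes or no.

No

The pattern [#6][CX3](=O)[#6] describes a carbonyl carbon (no H) flanked by two carbons — a ketone.
The closest candidate here is a carboxylic acid group (-C(=O)OH), but one neighbour of the carbonyl carbon is O, not C. No other fragment satisfies the full query, so there is no match.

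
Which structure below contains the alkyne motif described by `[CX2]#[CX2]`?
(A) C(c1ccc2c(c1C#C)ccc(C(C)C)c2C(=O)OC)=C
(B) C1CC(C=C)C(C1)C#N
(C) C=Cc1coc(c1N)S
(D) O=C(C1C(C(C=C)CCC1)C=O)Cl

A

[CX2]#[CX2] describes a carbon-carbon triple bond (an alkyne).
(A) contains an ethynyl group (-C#CH), which satisfies every atom and bond constraint.
(B) has a vinyl group (-CH=CH2) but the C=C is a double bond; both carbons are CX3, not CX2.
(C) has a vinyl group (-CH=CH2) but the C=C is a double bond; both carbons are CX3, not CX2.
(D) has a vinyl group (-CH=CH2) but the C=C is a double bond; both carbons are CX3, not CX2.
So the answer is (A).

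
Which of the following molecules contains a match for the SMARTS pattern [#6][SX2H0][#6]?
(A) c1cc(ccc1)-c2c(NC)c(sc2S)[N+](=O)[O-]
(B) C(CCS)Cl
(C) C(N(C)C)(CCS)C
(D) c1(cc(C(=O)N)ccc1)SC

D

[#6][SX2H0][#6] describes an aliphatic sulfur bridging two carbons with no H on the sulfur (a thioether).
(A) has a thiol (-SH) but the sulfur has H1, not H0 bridging two carbons.
(B) has a thiol (-SH) but the sulfur has H1, not H0 bridging two carbons.
(C) has a thiol (-SH) but the sulfur has H1, not H0 bridging two carbons.
(D) contains a methylthio ether (-SCH3), which satisfies every atom and bond constraint.
So the answer is (D).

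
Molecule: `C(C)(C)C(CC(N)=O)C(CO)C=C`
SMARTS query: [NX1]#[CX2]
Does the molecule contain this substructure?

No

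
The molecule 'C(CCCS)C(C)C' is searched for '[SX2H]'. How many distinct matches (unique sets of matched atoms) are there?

[SX2H] is the SMARTS for a thiol: an aliphatic sulfur with two connections, one being H.
Exactly one fragment in the molecule meets all constraints, giving 1 match.

1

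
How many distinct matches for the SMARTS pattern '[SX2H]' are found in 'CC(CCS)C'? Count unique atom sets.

1

[SX2H] is the SMARTS for a thiol: an aliphatic sulfur with two connections, one being H.
Exactly one fragment in the molecule meets all constraints, giving 1 match.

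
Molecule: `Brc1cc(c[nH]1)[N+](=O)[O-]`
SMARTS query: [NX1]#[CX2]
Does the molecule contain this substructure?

No

The pattern [NX1]#[CX2] describes a nitrogen triple-bonded to a two-connected carbon — a nitrile.
The closest candidate here is a nitro group (-[N+](=O)[O-]), but there is no C#N triple bond. No other fragment satisfies the full query, so there is no match.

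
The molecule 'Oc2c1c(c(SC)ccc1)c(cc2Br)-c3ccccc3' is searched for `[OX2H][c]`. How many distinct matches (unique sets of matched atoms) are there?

[OX2H][c] is the SMARTS for a phenol: a hydroxyl oxygen attached to an aromatic carbon.
Exactly one fragment in the molecule meets all constraints, giving 1 match.

1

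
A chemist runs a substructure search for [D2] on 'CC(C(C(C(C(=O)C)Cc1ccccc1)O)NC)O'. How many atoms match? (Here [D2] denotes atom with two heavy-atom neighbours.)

7

Check the 19 heavy atoms by environment: 3× C (D1) → no; 5× C (D3) → no; 1× C (D2) → match; 3× O (D1) → no; 1× N (D2) → match; 1× c (aromatic, D3) → no; 5× c (aromatic, D2) → match.
Summing the matching environments: 1 + 1 + 5 = 7 matching atoms.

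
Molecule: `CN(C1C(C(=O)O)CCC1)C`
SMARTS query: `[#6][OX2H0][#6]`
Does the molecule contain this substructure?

The pattern [#6][OX2H0][#6] describes an aliphatic oxygen bridging two carbons with no H on the oxygen — an ether.
The closest candidate here is a carboxylic acid group (-C(=O)OH), but the -OH oxygen has H1; the =O is OX1, not OX2. No other fragment satisfies the full query, so there is no match.

No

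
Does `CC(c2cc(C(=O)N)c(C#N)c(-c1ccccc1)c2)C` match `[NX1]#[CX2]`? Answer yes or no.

Yes

The pattern [NX1]#[CX2] describes a nitrogen triple-bonded to a two-connected carbon — a nitrile.
The molecule carries a nitrile (-C#N), whose atoms satisfy every constraint of the query, so the pattern matches.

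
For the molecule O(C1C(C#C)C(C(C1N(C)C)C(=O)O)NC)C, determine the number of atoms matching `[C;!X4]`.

3

The query [C;!X4] means: aliphatic carbon that does not have four total connections.
Check the 17 heavy atoms by environment: 9× C (X4) → no; 2× N (X3) → no; 2× C (X2) → match; 1× C (X3) → match; 1× O (X1) → no; 2× O (X2) → no.
Summing the matching environments: 2 + 1 = 3 matching atoms.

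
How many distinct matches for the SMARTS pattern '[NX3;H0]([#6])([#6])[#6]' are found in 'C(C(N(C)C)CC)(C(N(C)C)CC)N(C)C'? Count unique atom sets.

[NX3;H0]([#6])([#6])[#6] is the SMARTS for a tertiary amine: a trivalent nitrogen with no H, bonded to three carbons.
The molecule carries 3 separate instances of a dimethylamino group (-N(CH3)2) meeting every constraint; each maps to a distinct set of atoms, giving 3 matches.

3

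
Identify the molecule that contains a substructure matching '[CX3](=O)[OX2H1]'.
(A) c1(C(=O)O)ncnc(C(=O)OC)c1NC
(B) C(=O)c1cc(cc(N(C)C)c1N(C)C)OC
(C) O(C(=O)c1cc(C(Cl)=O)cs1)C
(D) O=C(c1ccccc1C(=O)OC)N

A

[CX3](=O)[OX2H1] describes an sp2 carbon double-bonded to O and single-bonded to an -OH oxygen (a carboxylic acid).
(A) contains a carboxylic acid group (-C(=O)OH), which satisfies every atom and bond constraint.
(B) has an aldehyde (-CHO) but there is no singly-bonded oxygen on the carbonyl carbon.
(C) has an acyl chloride (-C(=O)Cl) but the carbonyl is bonded to Cl, not to an -OH oxygen.
(D) has a primary amide (-C(=O)NH2) but the carbonyl is bonded to N, not to an -OH oxygen.
So the answer is (A).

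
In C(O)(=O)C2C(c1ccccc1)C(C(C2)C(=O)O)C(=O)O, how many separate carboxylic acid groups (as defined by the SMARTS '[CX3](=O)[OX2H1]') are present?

3

[CX3](=O)[OX2H1] is the SMARTS for a carboxylic acid: an sp2 carbon double-bonded to O and single-bonded to an -OH oxygen.
The molecule carries 3 separate instances of a carboxylic acid group (-C(=O)OH) meeting every constraint; each maps to a distinct set of atoms, giving 3 matches.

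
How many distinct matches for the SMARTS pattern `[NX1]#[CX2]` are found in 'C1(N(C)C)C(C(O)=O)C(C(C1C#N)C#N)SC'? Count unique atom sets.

2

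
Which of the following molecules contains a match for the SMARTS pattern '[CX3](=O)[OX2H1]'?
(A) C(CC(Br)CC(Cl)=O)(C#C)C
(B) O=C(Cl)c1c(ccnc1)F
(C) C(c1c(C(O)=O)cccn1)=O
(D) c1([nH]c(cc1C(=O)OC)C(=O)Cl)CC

[CX3](=O)[OX2H1] describes an sp2 carbon double-bonded to O and single-bonded to an -OH oxygen (a carboxylic acid).
(A) has an acyl chloride (-C(=O)Cl) but the carbonyl is bonded to Cl, not to an -OH oxygen.
(B) has an acyl chloride (-C(=O)Cl) but the carbonyl is bonded to Cl, not to an -OH oxygen.
(C) contains a carboxylic acid group (-C(=O)OH), which satisfies every atom and bond constraint.
(D) has a methyl-ester group (-C(=O)OCH3) but the singly-bonded O has no H (OX2H0, not OX2H1).
So the answer is (C).

C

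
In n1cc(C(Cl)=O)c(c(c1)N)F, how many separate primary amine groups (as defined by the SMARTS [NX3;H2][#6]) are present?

1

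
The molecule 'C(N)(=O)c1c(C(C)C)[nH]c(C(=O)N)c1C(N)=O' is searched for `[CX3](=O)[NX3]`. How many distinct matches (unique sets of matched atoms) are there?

3

[CX3](=O)[NX3] is the SMARTS for an amide: a carbonyl carbon bonded to a trivalent nitrogen.
The molecule carries 3 separate instances of a primary amide (-C(=O)NH2) meeting every constraint; each maps to a distinct set of atoms, giving 3 matches.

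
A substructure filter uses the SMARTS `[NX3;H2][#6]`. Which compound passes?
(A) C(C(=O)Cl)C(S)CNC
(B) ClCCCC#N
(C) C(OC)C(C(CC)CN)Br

C

[NX3;H2][#6] describes a trivalent nitrogen with two H attached to carbon (a primary amine).
(A) has an N-methylamino group (-NHCH3) but the nitrogen bears two carbons and only one H (H1), not H2.
(B) has a nitrile (-C#N) but the nitrogen is NX1 (triple-bonded), not NX3 with two H.
(C) contains a primary amino group (-NH2), which satisfies every atom and bond constraint.
So the answer is (C).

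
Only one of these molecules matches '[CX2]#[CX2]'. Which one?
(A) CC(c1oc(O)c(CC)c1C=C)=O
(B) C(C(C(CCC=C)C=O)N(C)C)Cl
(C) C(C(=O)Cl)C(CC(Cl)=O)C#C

[CX2]#[CX2] describes a carbon-carbon triple bond (an alkyne).
(A) has a vinyl group (-CH=CH2) but the C=C is a double bond; both carbons are CX3, not CX2.
(B) has a vinyl group (-CH=CH2) but the C=C is a double bond; both carbons are CX3, not CX2.
(C) contains an ethynyl group (-C#CH), which satisfies every atom and bond constraint.
So the answer is (C).

C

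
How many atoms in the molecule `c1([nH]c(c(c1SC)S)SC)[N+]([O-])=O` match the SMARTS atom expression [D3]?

5

Check the 13 heavy atoms by environment: 1× n (aromatic, D2) → no; 4× c (aromatic, D3) → match; 2× S (D2) → no; 2× C (D1) → no; 1× N (charge +1, D3) → match; 1× O (charge -1, D1) → no; 1× O (D1) → no; 1× S (D1) → no.
Summing the matching environments: 4 + 1 = 5 matching atoms.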